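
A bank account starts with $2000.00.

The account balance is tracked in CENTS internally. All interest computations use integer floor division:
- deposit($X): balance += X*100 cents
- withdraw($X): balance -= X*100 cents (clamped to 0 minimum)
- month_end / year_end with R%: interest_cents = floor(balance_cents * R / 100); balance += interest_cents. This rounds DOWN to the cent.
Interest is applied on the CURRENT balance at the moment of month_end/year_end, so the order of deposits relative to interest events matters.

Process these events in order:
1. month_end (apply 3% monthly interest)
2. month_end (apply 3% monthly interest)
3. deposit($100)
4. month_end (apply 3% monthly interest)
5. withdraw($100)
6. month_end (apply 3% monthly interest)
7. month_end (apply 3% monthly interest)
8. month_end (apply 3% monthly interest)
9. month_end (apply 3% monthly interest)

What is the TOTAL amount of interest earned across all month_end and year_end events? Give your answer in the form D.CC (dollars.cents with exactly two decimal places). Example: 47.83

Answer: 463.11

Derivation:
After 1 (month_end (apply 3% monthly interest)): balance=$2060.00 total_interest=$60.00
After 2 (month_end (apply 3% monthly interest)): balance=$2121.80 total_interest=$121.80
After 3 (deposit($100)): balance=$2221.80 total_interest=$121.80
After 4 (month_end (apply 3% monthly interest)): balance=$2288.45 total_interest=$188.45
After 5 (withdraw($100)): balance=$2188.45 total_interest=$188.45
After 6 (month_end (apply 3% monthly interest)): balance=$2254.10 total_interest=$254.10
After 7 (month_end (apply 3% monthly interest)): balance=$2321.72 total_interest=$321.72
After 8 (month_end (apply 3% monthly interest)): balance=$2391.37 total_interest=$391.37
After 9 (month_end (apply 3% monthly interest)): balance=$2463.11 total_interest=$463.11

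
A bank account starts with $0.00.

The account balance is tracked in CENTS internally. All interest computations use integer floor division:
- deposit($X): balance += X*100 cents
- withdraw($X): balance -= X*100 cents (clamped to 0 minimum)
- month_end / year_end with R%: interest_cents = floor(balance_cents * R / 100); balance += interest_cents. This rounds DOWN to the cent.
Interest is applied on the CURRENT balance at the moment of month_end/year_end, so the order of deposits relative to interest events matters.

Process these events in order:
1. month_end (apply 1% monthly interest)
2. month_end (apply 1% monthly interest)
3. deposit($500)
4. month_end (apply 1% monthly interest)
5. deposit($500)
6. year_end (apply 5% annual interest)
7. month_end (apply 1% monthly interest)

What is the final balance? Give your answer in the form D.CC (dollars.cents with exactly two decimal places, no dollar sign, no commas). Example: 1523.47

Answer: 1065.80

Derivation:
After 1 (month_end (apply 1% monthly interest)): balance=$0.00 total_interest=$0.00
After 2 (month_end (apply 1% monthly interest)): balance=$0.00 total_interest=$0.00
After 3 (deposit($500)): balance=$500.00 total_interest=$0.00
After 4 (month_end (apply 1% monthly interest)): balance=$505.00 total_interest=$5.00
After 5 (deposit($500)): balance=$1005.00 total_interest=$5.00
After 6 (year_end (apply 5% annual interest)): balance=$1055.25 total_interest=$55.25
After 7 (month_end (apply 1% monthly interest)): balance=$1065.80 total_interest=$65.80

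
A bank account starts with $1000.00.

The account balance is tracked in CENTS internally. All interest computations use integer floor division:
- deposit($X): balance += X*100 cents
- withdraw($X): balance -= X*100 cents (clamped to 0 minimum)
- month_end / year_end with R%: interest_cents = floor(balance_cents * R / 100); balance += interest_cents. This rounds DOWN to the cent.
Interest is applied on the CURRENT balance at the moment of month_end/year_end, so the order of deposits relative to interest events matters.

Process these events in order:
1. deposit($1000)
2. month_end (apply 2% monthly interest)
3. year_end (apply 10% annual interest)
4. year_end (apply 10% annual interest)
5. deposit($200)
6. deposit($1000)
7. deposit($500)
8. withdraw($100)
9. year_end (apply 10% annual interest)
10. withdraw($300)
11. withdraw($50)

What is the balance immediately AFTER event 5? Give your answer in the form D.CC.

After 1 (deposit($1000)): balance=$2000.00 total_interest=$0.00
After 2 (month_end (apply 2% monthly interest)): balance=$2040.00 total_interest=$40.00
After 3 (year_end (apply 10% annual interest)): balance=$2244.00 total_interest=$244.00
After 4 (year_end (apply 10% annual interest)): balance=$2468.40 total_interest=$468.40
After 5 (deposit($200)): balance=$2668.40 total_interest=$468.40

Answer: 2668.40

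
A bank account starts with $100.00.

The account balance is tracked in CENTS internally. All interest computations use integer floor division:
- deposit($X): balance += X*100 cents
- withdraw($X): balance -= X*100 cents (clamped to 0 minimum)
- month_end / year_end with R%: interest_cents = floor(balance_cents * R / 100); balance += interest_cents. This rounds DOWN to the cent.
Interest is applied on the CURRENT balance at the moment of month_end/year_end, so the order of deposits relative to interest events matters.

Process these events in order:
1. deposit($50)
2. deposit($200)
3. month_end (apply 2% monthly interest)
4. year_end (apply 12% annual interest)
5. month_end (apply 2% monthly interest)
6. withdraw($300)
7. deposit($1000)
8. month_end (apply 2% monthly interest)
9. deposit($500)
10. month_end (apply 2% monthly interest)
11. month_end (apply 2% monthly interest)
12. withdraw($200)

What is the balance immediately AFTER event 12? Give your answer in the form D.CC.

Answer: 1495.82

Derivation:
After 1 (deposit($50)): balance=$150.00 total_interest=$0.00
After 2 (deposit($200)): balance=$350.00 total_interest=$0.00
After 3 (month_end (apply 2% monthly interest)): balance=$357.00 total_interest=$7.00
After 4 (year_end (apply 12% annual interest)): balance=$399.84 total_interest=$49.84
After 5 (month_end (apply 2% monthly interest)): balance=$407.83 total_interest=$57.83
After 6 (withdraw($300)): balance=$107.83 total_interest=$57.83
After 7 (deposit($1000)): balance=$1107.83 total_interest=$57.83
After 8 (month_end (apply 2% monthly interest)): balance=$1129.98 total_interest=$79.98
After 9 (deposit($500)): balance=$1629.98 total_interest=$79.98
After 10 (month_end (apply 2% monthly interest)): balance=$1662.57 total_interest=$112.57
After 11 (month_end (apply 2% monthly interest)): balance=$1695.82 total_interest=$145.82
After 12 (withdraw($200)): balance=$1495.82 total_interest=$145.82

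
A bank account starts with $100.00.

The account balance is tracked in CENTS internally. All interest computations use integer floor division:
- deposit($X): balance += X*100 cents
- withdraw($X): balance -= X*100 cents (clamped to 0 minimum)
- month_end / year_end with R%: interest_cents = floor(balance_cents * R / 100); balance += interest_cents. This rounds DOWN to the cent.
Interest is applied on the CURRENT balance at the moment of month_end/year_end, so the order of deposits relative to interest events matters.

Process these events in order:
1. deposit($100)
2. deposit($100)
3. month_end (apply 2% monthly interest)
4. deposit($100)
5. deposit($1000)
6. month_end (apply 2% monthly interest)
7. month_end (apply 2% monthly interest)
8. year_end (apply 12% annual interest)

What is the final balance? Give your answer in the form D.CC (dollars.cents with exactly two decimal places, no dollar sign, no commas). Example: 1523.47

After 1 (deposit($100)): balance=$200.00 total_interest=$0.00
After 2 (deposit($100)): balance=$300.00 total_interest=$0.00
After 3 (month_end (apply 2% monthly interest)): balance=$306.00 total_interest=$6.00
After 4 (deposit($100)): balance=$406.00 total_interest=$6.00
After 5 (deposit($1000)): balance=$1406.00 total_interest=$6.00
After 6 (month_end (apply 2% monthly interest)): balance=$1434.12 total_interest=$34.12
After 7 (month_end (apply 2% monthly interest)): balance=$1462.80 total_interest=$62.80
After 8 (year_end (apply 12% annual interest)): balance=$1638.33 total_interest=$238.33

Answer: 1638.33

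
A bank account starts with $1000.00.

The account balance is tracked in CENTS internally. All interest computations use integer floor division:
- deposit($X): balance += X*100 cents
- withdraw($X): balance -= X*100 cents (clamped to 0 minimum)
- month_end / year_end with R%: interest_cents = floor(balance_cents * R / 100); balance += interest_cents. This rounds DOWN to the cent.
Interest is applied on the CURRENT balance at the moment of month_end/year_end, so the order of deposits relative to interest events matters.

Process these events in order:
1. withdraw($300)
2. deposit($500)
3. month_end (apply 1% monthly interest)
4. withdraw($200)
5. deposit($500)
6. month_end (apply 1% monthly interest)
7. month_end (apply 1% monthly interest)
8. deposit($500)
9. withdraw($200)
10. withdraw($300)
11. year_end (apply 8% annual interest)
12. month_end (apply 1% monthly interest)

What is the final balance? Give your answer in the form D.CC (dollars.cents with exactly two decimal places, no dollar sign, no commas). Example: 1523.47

After 1 (withdraw($300)): balance=$700.00 total_interest=$0.00
After 2 (deposit($500)): balance=$1200.00 total_interest=$0.00
After 3 (month_end (apply 1% monthly interest)): balance=$1212.00 total_interest=$12.00
After 4 (withdraw($200)): balance=$1012.00 total_interest=$12.00
After 5 (deposit($500)): balance=$1512.00 total_interest=$12.00
After 6 (month_end (apply 1% monthly interest)): balance=$1527.12 total_interest=$27.12
After 7 (month_end (apply 1% monthly interest)): balance=$1542.39 total_interest=$42.39
After 8 (deposit($500)): balance=$2042.39 total_interest=$42.39
After 9 (withdraw($200)): balance=$1842.39 total_interest=$42.39
After 10 (withdraw($300)): balance=$1542.39 total_interest=$42.39
After 11 (year_end (apply 8% annual interest)): balance=$1665.78 total_interest=$165.78
After 12 (month_end (apply 1% monthly interest)): balance=$1682.43 total_interest=$182.43

Answer: 1682.43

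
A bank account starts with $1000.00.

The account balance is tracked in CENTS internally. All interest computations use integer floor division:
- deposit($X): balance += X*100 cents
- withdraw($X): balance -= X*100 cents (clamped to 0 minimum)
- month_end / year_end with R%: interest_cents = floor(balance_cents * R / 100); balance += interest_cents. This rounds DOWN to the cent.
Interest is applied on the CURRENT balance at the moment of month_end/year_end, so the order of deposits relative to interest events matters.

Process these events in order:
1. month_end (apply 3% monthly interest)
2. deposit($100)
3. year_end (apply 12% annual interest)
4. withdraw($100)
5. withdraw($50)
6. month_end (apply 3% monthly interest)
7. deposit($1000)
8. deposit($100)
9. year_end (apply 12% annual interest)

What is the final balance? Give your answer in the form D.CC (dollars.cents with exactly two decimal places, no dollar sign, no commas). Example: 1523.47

Answer: 2518.94

Derivation:
After 1 (month_end (apply 3% monthly interest)): balance=$1030.00 total_interest=$30.00
After 2 (deposit($100)): balance=$1130.00 total_interest=$30.00
After 3 (year_end (apply 12% annual interest)): balance=$1265.60 total_interest=$165.60
After 4 (withdraw($100)): balance=$1165.60 total_interest=$165.60
After 5 (withdraw($50)): balance=$1115.60 total_interest=$165.60
After 6 (month_end (apply 3% monthly interest)): balance=$1149.06 total_interest=$199.06
After 7 (deposit($1000)): balance=$2149.06 total_interest=$199.06
After 8 (deposit($100)): balance=$2249.06 total_interest=$199.06
After 9 (year_end (apply 12% annual interest)): balance=$2518.94 total_interest=$468.94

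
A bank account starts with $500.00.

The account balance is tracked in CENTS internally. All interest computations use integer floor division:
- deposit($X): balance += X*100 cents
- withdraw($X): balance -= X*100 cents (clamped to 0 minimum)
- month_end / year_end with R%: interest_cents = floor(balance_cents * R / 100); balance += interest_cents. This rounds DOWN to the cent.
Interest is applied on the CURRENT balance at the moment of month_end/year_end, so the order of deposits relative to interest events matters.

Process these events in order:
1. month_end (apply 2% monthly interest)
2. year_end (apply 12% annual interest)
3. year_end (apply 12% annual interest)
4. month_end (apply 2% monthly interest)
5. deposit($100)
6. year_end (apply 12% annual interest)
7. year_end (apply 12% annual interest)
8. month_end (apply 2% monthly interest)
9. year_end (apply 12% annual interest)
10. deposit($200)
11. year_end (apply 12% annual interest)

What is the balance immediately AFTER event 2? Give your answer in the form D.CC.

After 1 (month_end (apply 2% monthly interest)): balance=$510.00 total_interest=$10.00
After 2 (year_end (apply 12% annual interest)): balance=$571.20 total_interest=$71.20

Answer: 571.20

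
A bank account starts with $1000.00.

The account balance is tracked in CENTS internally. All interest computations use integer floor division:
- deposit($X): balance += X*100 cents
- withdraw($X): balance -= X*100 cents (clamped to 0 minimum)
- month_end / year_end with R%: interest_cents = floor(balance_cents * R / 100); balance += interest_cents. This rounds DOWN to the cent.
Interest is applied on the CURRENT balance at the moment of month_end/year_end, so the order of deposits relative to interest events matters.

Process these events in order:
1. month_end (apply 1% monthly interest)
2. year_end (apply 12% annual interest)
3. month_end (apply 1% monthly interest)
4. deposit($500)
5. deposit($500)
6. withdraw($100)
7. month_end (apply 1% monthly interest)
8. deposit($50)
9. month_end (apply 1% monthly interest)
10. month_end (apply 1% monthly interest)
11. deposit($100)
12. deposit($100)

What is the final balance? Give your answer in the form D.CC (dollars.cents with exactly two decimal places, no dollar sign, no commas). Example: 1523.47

After 1 (month_end (apply 1% monthly interest)): balance=$1010.00 total_interest=$10.00
After 2 (year_end (apply 12% annual interest)): balance=$1131.20 total_interest=$131.20
After 3 (month_end (apply 1% monthly interest)): balance=$1142.51 total_interest=$142.51
After 4 (deposit($500)): balance=$1642.51 total_interest=$142.51
After 5 (deposit($500)): balance=$2142.51 total_interest=$142.51
After 6 (withdraw($100)): balance=$2042.51 total_interest=$142.51
After 7 (month_end (apply 1% monthly interest)): balance=$2062.93 total_interest=$162.93
After 8 (deposit($50)): balance=$2112.93 total_interest=$162.93
After 9 (month_end (apply 1% monthly interest)): balance=$2134.05 total_interest=$184.05
After 10 (month_end (apply 1% monthly interest)): balance=$2155.39 total_interest=$205.39
After 11 (deposit($100)): balance=$2255.39 total_interest=$205.39
After 12 (deposit($100)): balance=$2355.39 total_interest=$205.39

Answer: 2355.39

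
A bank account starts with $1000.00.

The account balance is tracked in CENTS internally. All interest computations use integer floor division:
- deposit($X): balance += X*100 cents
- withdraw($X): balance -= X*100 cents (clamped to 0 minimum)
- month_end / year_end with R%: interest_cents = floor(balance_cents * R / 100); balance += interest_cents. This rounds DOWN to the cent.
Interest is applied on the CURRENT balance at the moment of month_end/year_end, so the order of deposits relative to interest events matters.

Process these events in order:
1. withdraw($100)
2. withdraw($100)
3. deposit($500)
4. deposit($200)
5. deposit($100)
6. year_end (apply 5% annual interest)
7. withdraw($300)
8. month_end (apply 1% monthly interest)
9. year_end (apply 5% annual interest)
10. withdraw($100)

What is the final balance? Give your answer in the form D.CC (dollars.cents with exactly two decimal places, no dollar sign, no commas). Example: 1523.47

Answer: 1363.49

Derivation:
After 1 (withdraw($100)): balance=$900.00 total_interest=$0.00
After 2 (withdraw($100)): balance=$800.00 total_interest=$0.00
After 3 (deposit($500)): balance=$1300.00 total_interest=$0.00
After 4 (deposit($200)): balance=$1500.00 total_interest=$0.00
After 5 (deposit($100)): balance=$1600.00 total_interest=$0.00
After 6 (year_end (apply 5% annual interest)): balance=$1680.00 total_interest=$80.00
After 7 (withdraw($300)): balance=$1380.00 total_interest=$80.00
After 8 (month_end (apply 1% monthly interest)): balance=$1393.80 total_interest=$93.80
After 9 (year_end (apply 5% annual interest)): balance=$1463.49 total_interest=$163.49
After 10 (withdraw($100)): balance=$1363.49 total_interest=$163.49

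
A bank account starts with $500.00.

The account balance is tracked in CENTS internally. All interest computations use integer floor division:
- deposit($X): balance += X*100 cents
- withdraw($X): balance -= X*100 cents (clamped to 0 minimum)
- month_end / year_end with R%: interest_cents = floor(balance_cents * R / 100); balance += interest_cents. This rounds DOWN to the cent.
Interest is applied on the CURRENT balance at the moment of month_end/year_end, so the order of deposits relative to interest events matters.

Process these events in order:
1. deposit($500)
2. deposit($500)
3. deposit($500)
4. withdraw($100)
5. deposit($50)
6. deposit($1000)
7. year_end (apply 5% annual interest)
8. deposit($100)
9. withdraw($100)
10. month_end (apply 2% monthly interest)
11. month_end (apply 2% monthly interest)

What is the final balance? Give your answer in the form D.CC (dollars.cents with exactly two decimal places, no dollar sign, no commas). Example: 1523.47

After 1 (deposit($500)): balance=$1000.00 total_interest=$0.00
After 2 (deposit($500)): balance=$1500.00 total_interest=$0.00
After 3 (deposit($500)): balance=$2000.00 total_interest=$0.00
After 4 (withdraw($100)): balance=$1900.00 total_interest=$0.00
After 5 (deposit($50)): balance=$1950.00 total_interest=$0.00
After 6 (deposit($1000)): balance=$2950.00 total_interest=$0.00
After 7 (year_end (apply 5% annual interest)): balance=$3097.50 total_interest=$147.50
After 8 (deposit($100)): balance=$3197.50 total_interest=$147.50
After 9 (withdraw($100)): balance=$3097.50 total_interest=$147.50
After 10 (month_end (apply 2% monthly interest)): balance=$3159.45 total_interest=$209.45
After 11 (month_end (apply 2% monthly interest)): balance=$3222.63 total_interest=$272.63

Answer: 3222.63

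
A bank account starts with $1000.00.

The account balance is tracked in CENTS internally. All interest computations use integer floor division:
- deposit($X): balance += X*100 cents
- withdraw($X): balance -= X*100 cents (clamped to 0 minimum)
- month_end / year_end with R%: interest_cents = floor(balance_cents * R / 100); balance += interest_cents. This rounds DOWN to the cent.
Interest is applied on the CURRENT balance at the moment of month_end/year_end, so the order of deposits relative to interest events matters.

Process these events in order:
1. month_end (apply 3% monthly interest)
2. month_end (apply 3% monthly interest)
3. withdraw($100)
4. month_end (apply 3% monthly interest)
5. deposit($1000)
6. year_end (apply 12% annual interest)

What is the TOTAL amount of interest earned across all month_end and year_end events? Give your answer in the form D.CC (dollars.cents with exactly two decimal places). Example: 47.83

After 1 (month_end (apply 3% monthly interest)): balance=$1030.00 total_interest=$30.00
After 2 (month_end (apply 3% monthly interest)): balance=$1060.90 total_interest=$60.90
After 3 (withdraw($100)): balance=$960.90 total_interest=$60.90
After 4 (month_end (apply 3% monthly interest)): balance=$989.72 total_interest=$89.72
After 5 (deposit($1000)): balance=$1989.72 total_interest=$89.72
After 6 (year_end (apply 12% annual interest)): balance=$2228.48 total_interest=$328.48

Answer: 328.48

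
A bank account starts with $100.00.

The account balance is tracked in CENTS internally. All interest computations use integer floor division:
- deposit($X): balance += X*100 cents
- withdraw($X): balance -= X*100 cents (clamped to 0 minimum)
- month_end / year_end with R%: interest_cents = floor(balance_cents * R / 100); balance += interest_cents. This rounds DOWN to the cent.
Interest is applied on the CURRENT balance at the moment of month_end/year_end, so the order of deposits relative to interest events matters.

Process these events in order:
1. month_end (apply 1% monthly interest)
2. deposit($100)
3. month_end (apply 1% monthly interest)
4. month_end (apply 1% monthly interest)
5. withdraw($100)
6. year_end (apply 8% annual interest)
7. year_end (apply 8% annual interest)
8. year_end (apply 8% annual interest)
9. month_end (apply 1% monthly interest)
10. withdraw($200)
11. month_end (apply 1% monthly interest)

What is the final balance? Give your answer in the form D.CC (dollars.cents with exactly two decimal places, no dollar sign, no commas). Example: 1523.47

After 1 (month_end (apply 1% monthly interest)): balance=$101.00 total_interest=$1.00
After 2 (deposit($100)): balance=$201.00 total_interest=$1.00
After 3 (month_end (apply 1% monthly interest)): balance=$203.01 total_interest=$3.01
After 4 (month_end (apply 1% monthly interest)): balance=$205.04 total_interest=$5.04
After 5 (withdraw($100)): balance=$105.04 total_interest=$5.04
After 6 (year_end (apply 8% annual interest)): balance=$113.44 total_interest=$13.44
After 7 (year_end (apply 8% annual interest)): balance=$122.51 total_interest=$22.51
After 8 (year_end (apply 8% annual interest)): balance=$132.31 total_interest=$32.31
After 9 (month_end (apply 1% monthly interest)): balance=$133.63 total_interest=$33.63
After 10 (withdraw($200)): balance=$0.00 total_interest=$33.63
After 11 (month_end (apply 1% monthly interest)): balance=$0.00 total_interest=$33.63

Answer: 0.00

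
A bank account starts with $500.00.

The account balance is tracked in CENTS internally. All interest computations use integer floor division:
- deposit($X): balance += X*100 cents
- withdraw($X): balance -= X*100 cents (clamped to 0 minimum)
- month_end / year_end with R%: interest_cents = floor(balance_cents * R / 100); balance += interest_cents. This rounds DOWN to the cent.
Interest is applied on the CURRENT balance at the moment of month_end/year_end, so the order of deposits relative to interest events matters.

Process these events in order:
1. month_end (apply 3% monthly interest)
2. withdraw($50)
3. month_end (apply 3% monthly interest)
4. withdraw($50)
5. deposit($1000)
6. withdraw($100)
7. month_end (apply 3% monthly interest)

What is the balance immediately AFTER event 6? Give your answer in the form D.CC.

After 1 (month_end (apply 3% monthly interest)): balance=$515.00 total_interest=$15.00
After 2 (withdraw($50)): balance=$465.00 total_interest=$15.00
After 3 (month_end (apply 3% monthly interest)): balance=$478.95 total_interest=$28.95
After 4 (withdraw($50)): balance=$428.95 total_interest=$28.95
After 5 (deposit($1000)): balance=$1428.95 total_interest=$28.95
After 6 (withdraw($100)): balance=$1328.95 total_interest=$28.95

Answer: 1328.95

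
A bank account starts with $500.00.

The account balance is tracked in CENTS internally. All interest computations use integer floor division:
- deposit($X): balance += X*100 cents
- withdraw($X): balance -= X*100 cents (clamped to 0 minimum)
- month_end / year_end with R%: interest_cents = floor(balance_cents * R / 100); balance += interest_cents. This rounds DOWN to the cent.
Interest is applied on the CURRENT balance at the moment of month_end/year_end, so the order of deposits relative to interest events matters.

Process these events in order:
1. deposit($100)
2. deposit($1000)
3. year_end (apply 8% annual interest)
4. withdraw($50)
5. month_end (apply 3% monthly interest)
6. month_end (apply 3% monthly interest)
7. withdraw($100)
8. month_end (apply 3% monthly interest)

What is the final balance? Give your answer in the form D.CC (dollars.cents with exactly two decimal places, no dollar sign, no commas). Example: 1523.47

After 1 (deposit($100)): balance=$600.00 total_interest=$0.00
After 2 (deposit($1000)): balance=$1600.00 total_interest=$0.00
After 3 (year_end (apply 8% annual interest)): balance=$1728.00 total_interest=$128.00
After 4 (withdraw($50)): balance=$1678.00 total_interest=$128.00
After 5 (month_end (apply 3% monthly interest)): balance=$1728.34 total_interest=$178.34
After 6 (month_end (apply 3% monthly interest)): balance=$1780.19 total_interest=$230.19
After 7 (withdraw($100)): balance=$1680.19 total_interest=$230.19
After 8 (month_end (apply 3% monthly interest)): balance=$1730.59 total_interest=$280.59

Answer: 1730.59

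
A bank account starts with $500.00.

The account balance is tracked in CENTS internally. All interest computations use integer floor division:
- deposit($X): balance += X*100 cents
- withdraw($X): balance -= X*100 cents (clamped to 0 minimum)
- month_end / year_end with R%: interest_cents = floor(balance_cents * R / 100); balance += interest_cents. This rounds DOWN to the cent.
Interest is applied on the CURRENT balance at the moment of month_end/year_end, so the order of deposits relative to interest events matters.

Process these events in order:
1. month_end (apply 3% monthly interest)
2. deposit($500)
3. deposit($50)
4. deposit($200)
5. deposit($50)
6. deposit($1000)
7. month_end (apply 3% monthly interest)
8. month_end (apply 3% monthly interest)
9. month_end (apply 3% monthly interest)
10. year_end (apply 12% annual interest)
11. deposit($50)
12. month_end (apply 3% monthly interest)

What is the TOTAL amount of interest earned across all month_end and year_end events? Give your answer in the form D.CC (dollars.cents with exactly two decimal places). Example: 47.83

After 1 (month_end (apply 3% monthly interest)): balance=$515.00 total_interest=$15.00
After 2 (deposit($500)): balance=$1015.00 total_interest=$15.00
After 3 (deposit($50)): balance=$1065.00 total_interest=$15.00
After 4 (deposit($200)): balance=$1265.00 total_interest=$15.00
After 5 (deposit($50)): balance=$1315.00 total_interest=$15.00
After 6 (deposit($1000)): balance=$2315.00 total_interest=$15.00
After 7 (month_end (apply 3% monthly interest)): balance=$2384.45 total_interest=$84.45
After 8 (month_end (apply 3% monthly interest)): balance=$2455.98 total_interest=$155.98
After 9 (month_end (apply 3% monthly interest)): balance=$2529.65 total_interest=$229.65
After 10 (year_end (apply 12% annual interest)): balance=$2833.20 total_interest=$533.20
After 11 (deposit($50)): balance=$2883.20 total_interest=$533.20
After 12 (month_end (apply 3% monthly interest)): balance=$2969.69 total_interest=$619.69

Answer: 619.69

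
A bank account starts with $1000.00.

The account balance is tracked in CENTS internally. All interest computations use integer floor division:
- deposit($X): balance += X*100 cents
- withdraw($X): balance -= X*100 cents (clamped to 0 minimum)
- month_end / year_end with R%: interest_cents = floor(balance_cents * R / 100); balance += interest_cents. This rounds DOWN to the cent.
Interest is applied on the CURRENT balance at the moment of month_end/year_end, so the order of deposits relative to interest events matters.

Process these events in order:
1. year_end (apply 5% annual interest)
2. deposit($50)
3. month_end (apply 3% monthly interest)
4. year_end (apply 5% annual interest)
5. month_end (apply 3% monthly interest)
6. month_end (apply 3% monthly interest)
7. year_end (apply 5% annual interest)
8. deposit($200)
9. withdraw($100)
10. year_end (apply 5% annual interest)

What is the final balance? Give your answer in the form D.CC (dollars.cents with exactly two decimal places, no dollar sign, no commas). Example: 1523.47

After 1 (year_end (apply 5% annual interest)): balance=$1050.00 total_interest=$50.00
After 2 (deposit($50)): balance=$1100.00 total_interest=$50.00
After 3 (month_end (apply 3% monthly interest)): balance=$1133.00 total_interest=$83.00
After 4 (year_end (apply 5% annual interest)): balance=$1189.65 total_interest=$139.65
After 5 (month_end (apply 3% monthly interest)): balance=$1225.33 total_interest=$175.33
After 6 (month_end (apply 3% monthly interest)): balance=$1262.08 total_interest=$212.08
After 7 (year_end (apply 5% annual interest)): balance=$1325.18 total_interest=$275.18
After 8 (deposit($200)): balance=$1525.18 total_interest=$275.18
After 9 (withdraw($100)): balance=$1425.18 total_interest=$275.18
After 10 (year_end (apply 5% annual interest)): balance=$1496.43 total_interest=$346.43

Answer: 1496.43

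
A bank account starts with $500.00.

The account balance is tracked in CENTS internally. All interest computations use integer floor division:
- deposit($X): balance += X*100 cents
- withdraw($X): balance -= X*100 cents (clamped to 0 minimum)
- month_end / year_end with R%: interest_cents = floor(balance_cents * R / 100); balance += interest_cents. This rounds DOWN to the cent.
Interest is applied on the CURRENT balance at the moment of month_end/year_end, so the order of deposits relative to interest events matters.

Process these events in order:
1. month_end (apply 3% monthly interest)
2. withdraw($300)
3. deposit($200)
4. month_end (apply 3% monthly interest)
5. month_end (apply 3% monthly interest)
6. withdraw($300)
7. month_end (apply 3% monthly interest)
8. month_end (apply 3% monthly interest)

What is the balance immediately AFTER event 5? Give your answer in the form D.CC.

After 1 (month_end (apply 3% monthly interest)): balance=$515.00 total_interest=$15.00
After 2 (withdraw($300)): balance=$215.00 total_interest=$15.00
After 3 (deposit($200)): balance=$415.00 total_interest=$15.00
After 4 (month_end (apply 3% monthly interest)): balance=$427.45 total_interest=$27.45
After 5 (month_end (apply 3% monthly interest)): balance=$440.27 total_interest=$40.27

Answer: 440.27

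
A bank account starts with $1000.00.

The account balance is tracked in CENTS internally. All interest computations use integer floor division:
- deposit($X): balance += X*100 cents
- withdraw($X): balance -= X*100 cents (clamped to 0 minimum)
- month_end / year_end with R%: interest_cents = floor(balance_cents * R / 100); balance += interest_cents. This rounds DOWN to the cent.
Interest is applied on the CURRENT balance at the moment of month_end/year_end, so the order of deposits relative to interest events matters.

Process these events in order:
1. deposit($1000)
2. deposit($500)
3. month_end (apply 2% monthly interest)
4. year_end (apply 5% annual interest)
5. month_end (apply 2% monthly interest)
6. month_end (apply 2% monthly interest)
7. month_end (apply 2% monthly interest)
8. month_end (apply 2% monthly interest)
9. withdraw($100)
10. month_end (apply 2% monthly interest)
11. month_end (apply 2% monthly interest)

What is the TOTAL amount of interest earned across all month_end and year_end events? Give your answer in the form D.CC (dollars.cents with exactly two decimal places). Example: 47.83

Answer: 511.24

Derivation:
After 1 (deposit($1000)): balance=$2000.00 total_interest=$0.00
After 2 (deposit($500)): balance=$2500.00 total_interest=$0.00
After 3 (month_end (apply 2% monthly interest)): balance=$2550.00 total_interest=$50.00
After 4 (year_end (apply 5% annual interest)): balance=$2677.50 total_interest=$177.50
After 5 (month_end (apply 2% monthly interest)): balance=$2731.05 total_interest=$231.05
After 6 (month_end (apply 2% monthly interest)): balance=$2785.67 total_interest=$285.67
After 7 (month_end (apply 2% monthly interest)): balance=$2841.38 total_interest=$341.38
After 8 (month_end (apply 2% monthly interest)): balance=$2898.20 total_interest=$398.20
After 9 (withdraw($100)): balance=$2798.20 total_interest=$398.20
After 10 (month_end (apply 2% monthly interest)): balance=$2854.16 total_interest=$454.16
After 11 (month_end (apply 2% monthly interest)): balance=$2911.24 total_interest=$511.24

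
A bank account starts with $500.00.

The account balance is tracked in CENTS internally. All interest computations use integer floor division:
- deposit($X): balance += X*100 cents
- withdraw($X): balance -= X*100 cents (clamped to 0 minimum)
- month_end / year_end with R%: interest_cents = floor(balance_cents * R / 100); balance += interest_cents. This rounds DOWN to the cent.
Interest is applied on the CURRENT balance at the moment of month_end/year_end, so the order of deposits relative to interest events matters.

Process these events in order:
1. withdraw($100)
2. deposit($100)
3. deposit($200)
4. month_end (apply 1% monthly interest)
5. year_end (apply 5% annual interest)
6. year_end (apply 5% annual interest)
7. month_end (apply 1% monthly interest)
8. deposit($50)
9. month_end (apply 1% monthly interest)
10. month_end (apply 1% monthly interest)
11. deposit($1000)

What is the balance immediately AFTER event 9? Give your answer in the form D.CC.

Answer: 845.62

Derivation:
After 1 (withdraw($100)): balance=$400.00 total_interest=$0.00
After 2 (deposit($100)): balance=$500.00 total_interest=$0.00
After 3 (deposit($200)): balance=$700.00 total_interest=$0.00
After 4 (month_end (apply 1% monthly interest)): balance=$707.00 total_interest=$7.00
After 5 (year_end (apply 5% annual interest)): balance=$742.35 total_interest=$42.35
After 6 (year_end (apply 5% annual interest)): balance=$779.46 total_interest=$79.46
After 7 (month_end (apply 1% monthly interest)): balance=$787.25 total_interest=$87.25
After 8 (deposit($50)): balance=$837.25 total_interest=$87.25
After 9 (month_end (apply 1% monthly interest)): balance=$845.62 total_interest=$95.62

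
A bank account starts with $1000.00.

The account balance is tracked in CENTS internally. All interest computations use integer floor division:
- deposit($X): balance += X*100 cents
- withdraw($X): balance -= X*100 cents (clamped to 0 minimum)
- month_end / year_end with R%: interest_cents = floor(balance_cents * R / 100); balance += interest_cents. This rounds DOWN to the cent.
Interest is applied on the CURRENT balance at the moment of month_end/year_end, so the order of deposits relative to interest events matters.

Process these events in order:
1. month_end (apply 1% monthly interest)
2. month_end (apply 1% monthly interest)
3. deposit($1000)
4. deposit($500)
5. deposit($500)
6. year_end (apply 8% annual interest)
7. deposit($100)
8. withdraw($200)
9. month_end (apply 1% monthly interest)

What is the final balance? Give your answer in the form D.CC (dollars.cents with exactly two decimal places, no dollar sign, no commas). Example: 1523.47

After 1 (month_end (apply 1% monthly interest)): balance=$1010.00 total_interest=$10.00
After 2 (month_end (apply 1% monthly interest)): balance=$1020.10 total_interest=$20.10
After 3 (deposit($1000)): balance=$2020.10 total_interest=$20.10
After 4 (deposit($500)): balance=$2520.10 total_interest=$20.10
After 5 (deposit($500)): balance=$3020.10 total_interest=$20.10
After 6 (year_end (apply 8% annual interest)): balance=$3261.70 total_interest=$261.70
After 7 (deposit($100)): balance=$3361.70 total_interest=$261.70
After 8 (withdraw($200)): balance=$3161.70 total_interest=$261.70
After 9 (month_end (apply 1% monthly interest)): balance=$3193.31 total_interest=$293.31

Answer: 3193.31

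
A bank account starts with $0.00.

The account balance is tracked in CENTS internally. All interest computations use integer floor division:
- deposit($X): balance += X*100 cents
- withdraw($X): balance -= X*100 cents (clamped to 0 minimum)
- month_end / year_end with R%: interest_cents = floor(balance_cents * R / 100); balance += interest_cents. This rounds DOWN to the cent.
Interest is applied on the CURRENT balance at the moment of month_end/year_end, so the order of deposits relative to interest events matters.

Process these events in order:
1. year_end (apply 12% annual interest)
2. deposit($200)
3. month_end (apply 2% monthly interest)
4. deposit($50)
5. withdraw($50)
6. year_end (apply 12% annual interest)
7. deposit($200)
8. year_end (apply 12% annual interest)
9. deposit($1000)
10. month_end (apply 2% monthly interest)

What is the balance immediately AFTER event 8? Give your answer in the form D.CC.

Answer: 479.89

Derivation:
After 1 (year_end (apply 12% annual interest)): balance=$0.00 total_interest=$0.00
After 2 (deposit($200)): balance=$200.00 total_interest=$0.00
After 3 (month_end (apply 2% monthly interest)): balance=$204.00 total_interest=$4.00
After 4 (deposit($50)): balance=$254.00 total_interest=$4.00
After 5 (withdraw($50)): balance=$204.00 total_interest=$4.00
After 6 (year_end (apply 12% annual interest)): balance=$228.48 total_interest=$28.48
After 7 (deposit($200)): balance=$428.48 total_interest=$28.48
After 8 (year_end (apply 12% annual interest)): balance=$479.89 total_interest=$79.89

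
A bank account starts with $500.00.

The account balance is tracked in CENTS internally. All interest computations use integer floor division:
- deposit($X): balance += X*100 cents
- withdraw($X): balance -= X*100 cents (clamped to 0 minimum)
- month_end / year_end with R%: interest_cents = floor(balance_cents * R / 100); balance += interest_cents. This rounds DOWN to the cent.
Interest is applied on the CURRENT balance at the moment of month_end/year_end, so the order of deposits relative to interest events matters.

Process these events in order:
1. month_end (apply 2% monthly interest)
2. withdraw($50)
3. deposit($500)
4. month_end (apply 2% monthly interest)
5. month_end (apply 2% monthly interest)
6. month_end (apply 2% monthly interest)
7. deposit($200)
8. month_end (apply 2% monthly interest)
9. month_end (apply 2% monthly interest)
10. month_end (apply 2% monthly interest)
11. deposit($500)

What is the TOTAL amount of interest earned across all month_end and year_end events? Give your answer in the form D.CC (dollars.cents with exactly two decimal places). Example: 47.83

After 1 (month_end (apply 2% monthly interest)): balance=$510.00 total_interest=$10.00
After 2 (withdraw($50)): balance=$460.00 total_interest=$10.00
After 3 (deposit($500)): balance=$960.00 total_interest=$10.00
After 4 (month_end (apply 2% monthly interest)): balance=$979.20 total_interest=$29.20
After 5 (month_end (apply 2% monthly interest)): balance=$998.78 total_interest=$48.78
After 6 (month_end (apply 2% monthly interest)): balance=$1018.75 total_interest=$68.75
After 7 (deposit($200)): balance=$1218.75 total_interest=$68.75
After 8 (month_end (apply 2% monthly interest)): balance=$1243.12 total_interest=$93.12
After 9 (month_end (apply 2% monthly interest)): balance=$1267.98 total_interest=$117.98
After 10 (month_end (apply 2% monthly interest)): balance=$1293.33 total_interest=$143.33
After 11 (deposit($500)): balance=$1793.33 total_interest=$143.33

Answer: 143.33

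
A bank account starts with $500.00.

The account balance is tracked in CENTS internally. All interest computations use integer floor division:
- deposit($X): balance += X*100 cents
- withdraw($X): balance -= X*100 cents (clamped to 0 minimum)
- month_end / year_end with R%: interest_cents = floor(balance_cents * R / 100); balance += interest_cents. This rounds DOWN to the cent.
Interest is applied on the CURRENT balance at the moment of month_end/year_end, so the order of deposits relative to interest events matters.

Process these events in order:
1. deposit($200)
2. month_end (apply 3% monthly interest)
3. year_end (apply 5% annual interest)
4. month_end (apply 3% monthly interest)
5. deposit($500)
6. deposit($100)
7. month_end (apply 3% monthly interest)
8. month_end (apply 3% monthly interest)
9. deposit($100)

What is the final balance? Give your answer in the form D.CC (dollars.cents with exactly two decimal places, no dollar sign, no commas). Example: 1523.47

After 1 (deposit($200)): balance=$700.00 total_interest=$0.00
After 2 (month_end (apply 3% monthly interest)): balance=$721.00 total_interest=$21.00
After 3 (year_end (apply 5% annual interest)): balance=$757.05 total_interest=$57.05
After 4 (month_end (apply 3% monthly interest)): balance=$779.76 total_interest=$79.76
After 5 (deposit($500)): balance=$1279.76 total_interest=$79.76
After 6 (deposit($100)): balance=$1379.76 total_interest=$79.76
After 7 (month_end (apply 3% monthly interest)): balance=$1421.15 total_interest=$121.15
After 8 (month_end (apply 3% monthly interest)): balance=$1463.78 total_interest=$163.78
After 9 (deposit($100)): balance=$1563.78 total_interest=$163.78

Answer: 1563.78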